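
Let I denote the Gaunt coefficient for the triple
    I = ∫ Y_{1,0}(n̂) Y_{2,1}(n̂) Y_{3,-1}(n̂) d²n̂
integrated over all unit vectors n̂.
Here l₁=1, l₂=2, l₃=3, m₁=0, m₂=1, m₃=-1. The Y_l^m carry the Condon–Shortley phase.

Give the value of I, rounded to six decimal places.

-0.233597

m-sum 0 ✓  L=6 even ✓  1≤3≤3 ✓
Π(2lᵢ+1) = 3×5×7 = 105
triangle coeff Δ(1,2,3) = 1/105
Σ_t [0,0]: t=0:+1/4 = 1/4
(3j)²=3/35 [(1 2 3; 0 0 0)], sign=-1
Σ_t [0,0]: t=0:+1/6 = 1/6
(3j)²=8/105 [(1 2 3; 0 1 -1)], sign=+1
⇒ 4πI² = 24/35
I = (-1)√(24/35/(4π)) = -0.23359668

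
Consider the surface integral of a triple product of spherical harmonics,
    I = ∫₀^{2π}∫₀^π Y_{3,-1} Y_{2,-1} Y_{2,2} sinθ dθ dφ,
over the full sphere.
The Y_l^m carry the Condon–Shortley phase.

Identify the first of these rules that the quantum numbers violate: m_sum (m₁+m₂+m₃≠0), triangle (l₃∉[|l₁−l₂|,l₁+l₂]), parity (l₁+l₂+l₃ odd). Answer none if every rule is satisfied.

parity

azimuthal sum: -1 − 1 + 2 = 0  ✓
1 ≤ 2 ≤ 5 (triangle on l)  ✓
L = 3 + 2 + 2 = 7 (odd)  ✗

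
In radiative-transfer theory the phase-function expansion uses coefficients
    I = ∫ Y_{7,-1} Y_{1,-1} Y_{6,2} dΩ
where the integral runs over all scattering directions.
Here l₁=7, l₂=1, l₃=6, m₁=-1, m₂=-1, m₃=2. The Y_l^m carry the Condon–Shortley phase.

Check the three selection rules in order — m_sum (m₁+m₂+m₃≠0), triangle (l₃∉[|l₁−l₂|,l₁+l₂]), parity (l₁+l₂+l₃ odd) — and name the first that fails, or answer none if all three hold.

m₁+m₂+m₃ = -1 − 1 + 2 = 0  ✓
triangle: |7−1|=6 ≤ l₃=6 ≤ 7+1=8  ✓
parity: l₁+l₂+l₃ = 14 is even  ✓

none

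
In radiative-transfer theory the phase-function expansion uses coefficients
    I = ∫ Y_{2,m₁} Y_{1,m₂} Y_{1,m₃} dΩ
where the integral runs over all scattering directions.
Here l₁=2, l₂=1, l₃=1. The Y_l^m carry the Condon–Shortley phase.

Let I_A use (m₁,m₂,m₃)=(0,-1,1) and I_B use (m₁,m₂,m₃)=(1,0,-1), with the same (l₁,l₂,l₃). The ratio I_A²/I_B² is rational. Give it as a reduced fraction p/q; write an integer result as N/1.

Shared (l₁,l₂,l₃)=(2,1,1): N and (l;000)² cancel in I_A²/I_B².
A: Δ = 2!·2!·0!/5! = 1/30; Racah Σ t=0..0: t=0:+1/4 = 1/4; ⇒ 3j(2 1 1; 0 -1 1)² = 1/30, sgn +1
B: Δ = 2!·2!·0!/5! = 1/30; Racah Σ t=1..1: t=1:−1/2 = -1/2; ⇒ 3j(2 1 1; 1 0 -1)² = 1/10, sgn -1
I_A²/I_B² = (1/30)/(1/10) = 1/3

1/3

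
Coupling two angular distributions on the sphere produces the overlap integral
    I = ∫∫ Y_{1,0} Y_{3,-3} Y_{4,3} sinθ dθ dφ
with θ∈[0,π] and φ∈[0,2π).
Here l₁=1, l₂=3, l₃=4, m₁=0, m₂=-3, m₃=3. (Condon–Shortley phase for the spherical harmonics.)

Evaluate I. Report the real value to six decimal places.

Checks pass: Σm=0; 8 even; l₃=4∈[2,4].
(2·1+1)(2·3+1)(2·4+1) = 189
Δ: 0! 2! 6! / 9! → 1/252
sum: t=0:+1/36 = 1/36
3j²(1 3 4; 0 0 0) = Δ·Π!·Σ² = 4/63  (sign +1)
sum: t=0:+1/720 = 1/720
3j²(1 3 4; 0 -3 3) = Δ·Π!·Σ² = 1/36  (sign -1)
combine: 4πI² = 189·4/63·1/36 = 1/3
take √, sign -1: I = -0.16286750

-0.162868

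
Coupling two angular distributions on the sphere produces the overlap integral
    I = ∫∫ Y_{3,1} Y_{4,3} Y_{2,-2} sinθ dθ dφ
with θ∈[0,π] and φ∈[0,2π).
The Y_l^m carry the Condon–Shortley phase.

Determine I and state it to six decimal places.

m-sum = 1 + 3 − 2 = 2 ≠ 0 ⇒ I = 0

0.000000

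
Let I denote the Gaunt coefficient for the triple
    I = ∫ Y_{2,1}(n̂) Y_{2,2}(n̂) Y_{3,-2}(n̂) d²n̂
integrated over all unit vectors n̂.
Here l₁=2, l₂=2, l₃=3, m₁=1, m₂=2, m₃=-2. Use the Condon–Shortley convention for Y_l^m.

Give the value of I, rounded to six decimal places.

1 + 2 − 2 = 1 ≠ 0: azimuthal integral kills it; I = 0

0.000000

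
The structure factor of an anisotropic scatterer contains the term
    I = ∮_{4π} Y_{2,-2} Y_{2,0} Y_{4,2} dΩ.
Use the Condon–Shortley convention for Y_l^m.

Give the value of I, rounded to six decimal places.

m-sum 0 ✓  L=8 even ✓  0≤4≤4 ✓
Π(2lᵢ+1) = 5×5×9 = 225
triangle coeff Δ(2,2,4) = 1/630
Σ_t [0,0]: t=0:+1/16 = 1/16
(3j)²=2/35 [(2 2 4; 0 0 0)], sign=+1
Σ_t [0,0]: t=0:+1/96 = 1/96
(3j)²=1/42 [(2 2 4; -2 0 2)], sign=+1
⇒ 4πI² = 15/49
I = (+1)√(15/49/(4π)) = 0.15607835

0.156078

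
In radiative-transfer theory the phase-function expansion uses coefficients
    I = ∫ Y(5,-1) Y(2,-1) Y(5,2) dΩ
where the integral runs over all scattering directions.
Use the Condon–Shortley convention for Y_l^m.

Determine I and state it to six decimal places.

0.104819

Rules hold: Σm=0, L=12 even, 3≤5≤7.
N = 11·5·11 = 605
Δ = 2!·8!·2!/13! = 1/38610
Racah Σ t=0..2: t=0:+1/2880 t=1:−1/576 t=2:+1/2880 = -1/960
⇒ 3j(5 2 5; 0 0 0)² = 10/429, sgn +1
Racah Σ t=0..1: t=0:+1/2880 t=1:−1/1440 = -1/2880
⇒ 3j(5 2 5; -1 -1 2)² = 7/715, sgn +1
4πI² = N·(3j₀)²·(3jₘ)² = 70/507
I = +1·√(0.138067/4π) = 0.10481902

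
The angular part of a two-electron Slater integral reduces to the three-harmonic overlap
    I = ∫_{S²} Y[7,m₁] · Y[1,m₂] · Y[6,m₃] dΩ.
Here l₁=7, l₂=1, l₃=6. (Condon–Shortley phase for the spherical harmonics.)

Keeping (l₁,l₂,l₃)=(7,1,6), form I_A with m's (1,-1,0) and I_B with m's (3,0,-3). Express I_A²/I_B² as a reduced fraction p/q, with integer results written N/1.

Same 7,1,6: normalisation and zero-m 3j drop out of the ratio.
A: Δ: 2! 12! 0! / 15! → 1/1365; sum: t=0:+1/1036800 = 1/1036800; 3j²(7 1 6; 1 -1 0) = Δ·Π!·Σ² = 4/195  (sign +1)
B: Δ: 2! 12! 0! / 15! → 1/1365; sum: t=1:−1/2177280 = -1/2177280; 3j²(7 1 6; 3 0 -3) = Δ·Π!·Σ² = 8/273  (sign +1)
I_A²/I_B² = (4/195)/(8/273) = 7/10

7/10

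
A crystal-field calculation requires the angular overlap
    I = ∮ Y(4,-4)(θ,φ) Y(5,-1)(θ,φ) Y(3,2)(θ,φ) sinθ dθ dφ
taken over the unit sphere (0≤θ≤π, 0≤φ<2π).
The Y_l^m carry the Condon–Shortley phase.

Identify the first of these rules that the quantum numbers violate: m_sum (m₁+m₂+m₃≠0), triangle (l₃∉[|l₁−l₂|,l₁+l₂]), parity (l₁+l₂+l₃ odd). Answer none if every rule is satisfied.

Σmᵢ = -3  ✗
l₃∈[|l₁−l₂|,l₁+l₂]=[1,9], have l₃=3
Σlᵢ = 12 ⇒ even

m_sum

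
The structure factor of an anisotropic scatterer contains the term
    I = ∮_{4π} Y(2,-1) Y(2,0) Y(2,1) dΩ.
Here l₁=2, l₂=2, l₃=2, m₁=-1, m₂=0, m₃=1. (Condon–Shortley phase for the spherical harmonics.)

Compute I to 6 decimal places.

-0.090112

m-sum 0 ✓  L=6 even ✓  0≤2≤4 ✓
Π(2lᵢ+1) = 5×5×5 = 125
triangle coeff Δ(2,2,2) = 1/630
Σ_t [0,2]: t=0:+1/8 t=1:−1/1 t=2:+1/8 = -3/4
(3j)²=2/35 [(2 2 2; 0 0 0)], sign=-1
Σ_t [1,2]: t=1:−1/2 t=2:+1/4 = -1/4
(3j)²=1/70 [(2 2 2; -1 0 1)], sign=+1
⇒ 4πI² = 5/49
I = (-1)√(5/49/(4π)) = -0.09011188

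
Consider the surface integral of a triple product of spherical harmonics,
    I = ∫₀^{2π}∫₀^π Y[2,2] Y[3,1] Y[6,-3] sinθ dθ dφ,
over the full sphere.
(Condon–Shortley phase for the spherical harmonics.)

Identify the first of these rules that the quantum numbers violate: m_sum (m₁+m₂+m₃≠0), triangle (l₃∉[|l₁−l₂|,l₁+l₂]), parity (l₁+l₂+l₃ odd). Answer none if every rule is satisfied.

triangle

m₁+m₂+m₃ = 2 + 1 − 3 = 0  ✓
triangle: |2−3|=1 ≤ l₃=6 ≤ 2+3=5  ✗
parity: l₁+l₂+l₃ = 11 is odd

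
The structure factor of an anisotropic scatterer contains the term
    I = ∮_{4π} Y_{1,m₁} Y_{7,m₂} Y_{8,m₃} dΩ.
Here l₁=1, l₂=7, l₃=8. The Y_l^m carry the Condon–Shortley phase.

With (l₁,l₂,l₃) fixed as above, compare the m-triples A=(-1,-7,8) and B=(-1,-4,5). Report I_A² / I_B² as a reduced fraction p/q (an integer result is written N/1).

Same 1,7,8: normalisation and zero-m 3j drop out of the ratio.
A: Δ: 0! 2! 14! / 17! → 1/2040; sum: t=0:+1/174356582400 = 1/174356582400; 3j²(1 7 8; -1 -7 8) = Δ·Π!·Σ² = 1/17  (sign +1)
B: Δ: 0! 2! 14! / 17! → 1/2040; sum: t=0:+1/479001600 = 1/479001600; 3j²(1 7 8; -1 -4 5) = Δ·Π!·Σ² = 13/340  (sign -1)
I_A²/I_B² = (1/17)/(13/340) = 20/13

20/13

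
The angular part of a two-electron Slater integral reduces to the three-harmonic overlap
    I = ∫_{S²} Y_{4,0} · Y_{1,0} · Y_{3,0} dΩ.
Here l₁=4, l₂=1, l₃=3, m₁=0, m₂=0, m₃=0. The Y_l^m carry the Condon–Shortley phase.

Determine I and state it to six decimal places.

0.246233

Rules hold: Σm=0, L=8 even, 3≤3≤5.
N = 9·3·7 = 189
Δ = 2!·6!·0!/9! = 1/252
Racah Σ t=1..1: t=1:−1/36 = -1/36
⇒ 3j(4 1 3; 0 0 0)² = 4/63, sgn +1
(m-triple is (0,0,0) — same symbol as above.)
4πI² = N·(3j₀)²·(3jₘ)² = 16/21
I = +1·√(0.761905/4π) = 0.24623252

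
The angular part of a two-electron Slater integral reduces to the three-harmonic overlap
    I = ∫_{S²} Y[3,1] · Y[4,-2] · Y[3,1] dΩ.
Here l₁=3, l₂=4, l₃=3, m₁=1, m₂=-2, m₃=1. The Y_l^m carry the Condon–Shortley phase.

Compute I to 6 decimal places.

Checks pass: Σm=0; 10 even; l₃=3∈[1,7].
(2·3+1)(2·4+1)(2·3+1) = 441
Δ: 4! 2! 4! / 11! → 1/34650
sum: t=1:−1/72 t=2:+1/16 t=3:−1/72 = 5/144
3j²(3 4 3; 0 0 0) = Δ·Π!·Σ² = 2/77  (sign -1)
sum: t=0:+1/192 t=1:−1/36 t=2:+1/192 = -5/288
3j²(3 4 3; 1 -2 1) = Δ·Π!·Σ² = 20/693  (sign -1)
combine: 4πI² = 441·2/77·20/693 = 40/121
take √, sign +1: I = 0.16219310

0.162193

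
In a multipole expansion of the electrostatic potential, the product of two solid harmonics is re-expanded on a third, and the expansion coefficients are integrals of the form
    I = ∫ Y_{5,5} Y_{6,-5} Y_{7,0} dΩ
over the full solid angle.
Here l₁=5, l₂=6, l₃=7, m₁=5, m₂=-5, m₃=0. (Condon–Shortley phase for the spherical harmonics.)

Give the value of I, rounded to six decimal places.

0.065670

Checks pass: Σm=0; 18 even; l₃=7∈[1,11].
(2·5+1)(2·6+1)(2·7+1) = 2145
Δ: 4! 6! 8! / 19! → 1/174594420
sum: t=0:+1/4147200 t=1:−1/207360 t=2:+1/82944 t=3:−1/207360 t=4:+1/4147200 = 1/345600
3j²(5 6 7; 0 0 0) = Δ·Π!·Σ² = 420/46189  (sign -1)
sum: t=0:+1/87091200 = 1/87091200
3j²(5 6 7; 5 -5 0) = Δ·Π!·Σ² = 35/12597  (sign -1)
combine: 4πI² = 2145·420/46189·35/12597 = 73500/1356277
take √, sign +1: I = 0.06566963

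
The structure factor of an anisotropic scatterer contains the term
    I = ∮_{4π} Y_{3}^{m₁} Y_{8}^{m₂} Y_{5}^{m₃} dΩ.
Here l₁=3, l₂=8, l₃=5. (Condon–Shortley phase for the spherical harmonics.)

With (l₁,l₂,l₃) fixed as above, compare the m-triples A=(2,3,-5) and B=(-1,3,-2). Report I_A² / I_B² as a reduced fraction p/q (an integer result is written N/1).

1/300

Shared (l₁,l₂,l₃)=(3,8,5): N and (l;000)² cancel in I_A²/I_B².
A: Δ = 6!·0!·10!/17! = 1/136136; Racah Σ t=1..1: t=1:−1/435456000 = -1/435456000; ⇒ 3j(3 8 5; 2 3 -5)² = 1/12376, sgn -1
B: Δ = 6!·0!·10!/17! = 1/136136; Racah Σ t=4..4: t=4:+1/1451520 = 1/1451520; ⇒ 3j(3 8 5; -1 3 -2)² = 75/3094, sgn -1
I_A²/I_B² = (1/12376)/(75/3094) = 1/300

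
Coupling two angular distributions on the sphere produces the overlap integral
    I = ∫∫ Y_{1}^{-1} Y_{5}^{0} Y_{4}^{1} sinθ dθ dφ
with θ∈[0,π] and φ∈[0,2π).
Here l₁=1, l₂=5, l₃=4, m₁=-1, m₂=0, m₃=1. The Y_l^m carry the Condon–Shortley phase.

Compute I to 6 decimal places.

0.155288

Checks pass: Σm=0; 10 even; l₃=4∈[4,6].
(2·1+1)(2·5+1)(2·4+1) = 297
Δ: 2! 0! 8! / 11! → 1/495
sum: t=1:−1/576 = -1/576
3j²(1 5 4; 0 0 0) = Δ·Π!·Σ² = 5/99  (sign -1)
sum: t=2:+1/1440 = 1/1440
3j²(1 5 4; -1 0 1) = Δ·Π!·Σ² = 2/99  (sign -1)
combine: 4πI² = 297·5/99·2/99 = 10/33
take √, sign +1: I = 0.15528807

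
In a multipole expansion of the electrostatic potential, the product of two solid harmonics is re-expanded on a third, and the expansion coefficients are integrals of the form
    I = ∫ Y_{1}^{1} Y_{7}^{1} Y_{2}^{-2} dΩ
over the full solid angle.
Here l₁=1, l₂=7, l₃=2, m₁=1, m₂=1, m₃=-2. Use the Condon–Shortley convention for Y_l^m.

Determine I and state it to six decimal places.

l₃=2 ∉ [6,8] — triangle fails ⇒ I = 0

0.000000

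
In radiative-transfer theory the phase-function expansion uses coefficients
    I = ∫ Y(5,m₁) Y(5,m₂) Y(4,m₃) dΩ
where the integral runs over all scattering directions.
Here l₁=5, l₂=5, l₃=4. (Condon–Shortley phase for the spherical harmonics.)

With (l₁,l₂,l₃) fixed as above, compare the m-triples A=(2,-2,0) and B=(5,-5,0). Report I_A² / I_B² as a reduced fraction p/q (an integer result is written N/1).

1/36

Shared (l₁,l₂,l₃)=(5,5,4): N and (l;000)² cancel in I_A²/I_B².
A: Δ = 6!·4!·4!/15! = 1/3153150; Racah Σ t=0..3: t=0:+1/25920 t=1:−1/1920 t=2:+1/1728 t=3:−1/20736 = 1/20736; ⇒ 3j(5 5 4; 2 -2 0)² = 1/2574, sgn +1
B: Δ = 6!·4!·4!/15! = 1/3153150; Racah Σ t=0..0: t=0:+1/414720 = 1/414720; ⇒ 3j(5 5 4; 5 -5 0)² = 2/143, sgn +1
I_A²/I_B² = (1/2574)/(2/143) = 1/36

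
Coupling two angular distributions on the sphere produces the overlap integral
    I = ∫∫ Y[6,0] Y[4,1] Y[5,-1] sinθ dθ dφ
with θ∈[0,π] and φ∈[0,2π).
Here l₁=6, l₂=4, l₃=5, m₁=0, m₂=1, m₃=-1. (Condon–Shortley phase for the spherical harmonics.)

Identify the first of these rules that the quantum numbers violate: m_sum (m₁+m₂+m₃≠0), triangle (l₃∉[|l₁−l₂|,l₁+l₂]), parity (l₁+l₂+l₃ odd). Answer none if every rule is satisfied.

azimuthal sum: 0 + 1 − 1 = 0  ✓
2 ≤ 5 ≤ 10 (triangle on l)  ✓
L = 6 + 4 + 5 = 15 (odd)  ✗

parity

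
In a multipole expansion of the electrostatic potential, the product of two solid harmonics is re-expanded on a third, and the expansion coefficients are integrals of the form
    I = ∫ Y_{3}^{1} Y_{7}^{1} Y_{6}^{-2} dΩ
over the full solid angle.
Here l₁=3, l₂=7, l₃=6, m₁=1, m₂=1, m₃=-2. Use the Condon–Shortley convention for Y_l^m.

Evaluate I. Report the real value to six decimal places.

0.062364

Rules hold: Σm=0, L=16 even, 4≤6≤10.
N = 7·15·13 = 1365
Δ = 4!·2!·10!/17! = 1/2042040
Racah Σ t=1..3: t=1:−1/207360 t=2:+1/57600 t=3:−1/207360 = 1/129600
⇒ 3j(3 7 6; 0 0 0)² = 168/12155, sgn +1
Racah Σ t=0..2: t=0:+1/3870720 t=1:−1/181440 t=2:+1/138240 = 23/11612160
⇒ 3j(3 7 6; 1 1 -2)² = 529/204204, sgn +1
4πI² = N·(3j₀)²·(3jₘ)² = 22218/454597
I = +1·√(0.0488741/4π) = 0.06236404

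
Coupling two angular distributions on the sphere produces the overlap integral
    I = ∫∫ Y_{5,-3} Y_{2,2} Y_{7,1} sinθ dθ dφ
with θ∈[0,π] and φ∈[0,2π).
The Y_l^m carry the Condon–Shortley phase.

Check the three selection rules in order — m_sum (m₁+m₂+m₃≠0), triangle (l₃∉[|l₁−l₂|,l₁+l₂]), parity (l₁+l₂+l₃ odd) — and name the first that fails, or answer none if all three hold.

m₁+m₂+m₃ = -3 + 2 + 1 = 0  ✓
triangle: |5−2|=3 ≤ l₃=7 ≤ 5+2=7  ✓
parity: l₁+l₂+l₃ = 14 is even  ✓

none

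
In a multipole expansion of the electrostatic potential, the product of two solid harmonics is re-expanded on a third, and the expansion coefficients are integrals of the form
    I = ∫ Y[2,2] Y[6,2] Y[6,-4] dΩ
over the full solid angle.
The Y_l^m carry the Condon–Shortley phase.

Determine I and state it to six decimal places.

Checks pass: Σm=0; 14 even; l₃=6∈[4,8].
(2·2+1)(2·6+1)(2·6+1) = 845
Δ: 2! 2! 10! / 15! → 1/90090
sum: t=0:+1/69120 t=1:−1/14400 t=2:+1/69120 = -7/172800
3j²(2 6 6; 0 0 0) = Δ·Π!·Σ² = 14/715  (sign -1)
sum: t=0:+1/322560 = 1/322560
3j²(2 6 6; 2 2 -4) = Δ·Π!·Σ² = 18/1001  (sign +1)
combine: 4πI² = 845·14/715·18/1001 = 36/121
take √, sign -1: I = -0.15386989

-0.153870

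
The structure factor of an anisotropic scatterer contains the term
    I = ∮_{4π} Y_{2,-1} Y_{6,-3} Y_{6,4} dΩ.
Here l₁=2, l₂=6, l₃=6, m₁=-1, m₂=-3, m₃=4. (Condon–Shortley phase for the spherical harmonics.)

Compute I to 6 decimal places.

0.179515

Rules hold: Σm=0, L=14 even, 4≤6≤8.
N = 5·13·13 = 845
Δ = 2!·2!·10!/15! = 1/90090
Racah Σ t=0..2: t=0:+1/69120 t=1:−1/14400 t=2:+1/69120 = -7/172800
⇒ 3j(2 6 6; 0 0 0)² = 14/715, sgn -1
Racah Σ t=1..2: t=1:−1/161280 t=2:+1/725760 = -1/207360
⇒ 3j(2 6 6; -1 -3 4)² = 7/286, sgn -1
4πI² = N·(3j₀)²·(3jₘ)² = 49/121
I = +1·√(0.404959/4π) = 0.17951487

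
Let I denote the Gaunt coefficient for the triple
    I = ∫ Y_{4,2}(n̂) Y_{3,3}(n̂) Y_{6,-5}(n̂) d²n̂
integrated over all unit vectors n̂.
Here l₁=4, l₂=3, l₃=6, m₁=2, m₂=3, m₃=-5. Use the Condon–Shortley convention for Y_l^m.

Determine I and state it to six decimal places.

0.000000

l₁+l₂+l₃=13 is odd: 3j(l;000)=0 ⇒ I=0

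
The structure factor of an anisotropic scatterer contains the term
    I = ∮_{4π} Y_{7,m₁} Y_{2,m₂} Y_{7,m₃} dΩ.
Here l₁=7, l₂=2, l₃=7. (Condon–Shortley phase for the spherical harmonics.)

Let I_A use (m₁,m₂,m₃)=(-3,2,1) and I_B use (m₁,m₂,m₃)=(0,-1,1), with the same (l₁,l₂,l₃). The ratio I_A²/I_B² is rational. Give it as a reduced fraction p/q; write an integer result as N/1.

Same 7,2,7: normalisation and zero-m 3j drop out of the ratio.
A: Δ: 2! 12! 2! / 17! → 1/185640; sum: t=2:+1/3870720 = 1/3870720; 3j²(7 2 7; -3 2 1) = Δ·Π!·Σ² = 135/6188  (sign +1)
B: Δ: 2! 12! 2! / 17! → 1/185640; sum: t=0:+1/1209600 t=1:−1/1036800 = -1/7257600; 3j²(7 2 7; 0 -1 1) = Δ·Π!·Σ² = 1/2210  (sign -1)
I_A²/I_B² = (135/6188)/(1/2210) = 675/14

675/14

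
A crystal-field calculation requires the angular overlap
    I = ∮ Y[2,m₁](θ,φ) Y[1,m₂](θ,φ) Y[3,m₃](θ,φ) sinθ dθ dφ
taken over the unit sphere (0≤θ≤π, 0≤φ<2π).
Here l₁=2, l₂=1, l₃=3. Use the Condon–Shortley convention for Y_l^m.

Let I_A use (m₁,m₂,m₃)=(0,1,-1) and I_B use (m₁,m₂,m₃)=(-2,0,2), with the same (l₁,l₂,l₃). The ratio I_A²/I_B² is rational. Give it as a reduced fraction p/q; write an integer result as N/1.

Same 2,1,3: normalisation and zero-m 3j drop out of the ratio.
A: Δ: 0! 4! 2! / 7! → 1/105; sum: t=0:+1/8 = 1/8; 3j²(2 1 3; 0 1 -1) = Δ·Π!·Σ² = 2/35  (sign +1)
B: Δ: 0! 4! 2! / 7! → 1/105; sum: t=0:+1/24 = 1/24; 3j²(2 1 3; -2 0 2) = Δ·Π!·Σ² = 1/21  (sign -1)
I_A²/I_B² = (2/35)/(1/21) = 6/5

6/5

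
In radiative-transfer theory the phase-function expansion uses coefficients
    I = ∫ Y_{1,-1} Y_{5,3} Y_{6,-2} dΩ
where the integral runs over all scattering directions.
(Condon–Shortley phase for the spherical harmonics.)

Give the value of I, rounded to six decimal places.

0.100084

m-sum 0 ✓  L=12 even ✓  4≤6≤6 ✓
Π(2lᵢ+1) = 3×11×13 = 429
triangle coeff Δ(1,5,6) = 1/858
Σ_t [0,0]: t=0:+1/14400 = 1/14400
(3j)²=6/143 [(1 5 6; 0 0 0)], sign=+1
Σ_t [0,0]: t=0:+1/161280 = 1/161280
(3j)²=1/143 [(1 5 6; -1 3 -2)], sign=+1
⇒ 4πI² = 18/143
I = (+1)√(18/143/(4π)) = 0.10008369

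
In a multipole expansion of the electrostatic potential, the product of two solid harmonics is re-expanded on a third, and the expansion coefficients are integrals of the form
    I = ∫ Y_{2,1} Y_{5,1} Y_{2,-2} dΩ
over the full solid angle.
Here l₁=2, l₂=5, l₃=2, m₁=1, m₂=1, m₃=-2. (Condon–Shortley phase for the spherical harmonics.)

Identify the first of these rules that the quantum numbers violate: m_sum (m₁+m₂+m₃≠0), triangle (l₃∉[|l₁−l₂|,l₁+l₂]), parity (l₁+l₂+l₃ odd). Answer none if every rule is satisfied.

triangle

m₁+m₂+m₃ = 1 + 1 − 2 = 0  ✓
triangle: |2−5|=3 ≤ l₃=2 ≤ 2+5=7  ✗
parity: l₁+l₂+l₃ = 9 is odd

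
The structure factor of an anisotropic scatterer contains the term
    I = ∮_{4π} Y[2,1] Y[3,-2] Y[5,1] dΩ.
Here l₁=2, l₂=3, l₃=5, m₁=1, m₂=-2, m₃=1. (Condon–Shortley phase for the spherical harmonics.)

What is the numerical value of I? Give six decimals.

-0.117387

Checks pass: Σm=0; 10 even; l₃=5∈[1,5].
(2·2+1)(2·3+1)(2·5+1) = 385
Δ: 0! 4! 6! / 11! → 1/2310
sum: t=0:+1/144 = 1/144
3j²(2 3 5; 0 0 0) = Δ·Π!·Σ² = 10/231  (sign -1)
sum: t=0:+1/720 = 1/720
3j²(2 3 5; 1 -2 1) = Δ·Π!·Σ² = 4/385  (sign +1)
combine: 4πI² = 385·10/231·4/385 = 40/231
take √, sign -1: I = -0.11738675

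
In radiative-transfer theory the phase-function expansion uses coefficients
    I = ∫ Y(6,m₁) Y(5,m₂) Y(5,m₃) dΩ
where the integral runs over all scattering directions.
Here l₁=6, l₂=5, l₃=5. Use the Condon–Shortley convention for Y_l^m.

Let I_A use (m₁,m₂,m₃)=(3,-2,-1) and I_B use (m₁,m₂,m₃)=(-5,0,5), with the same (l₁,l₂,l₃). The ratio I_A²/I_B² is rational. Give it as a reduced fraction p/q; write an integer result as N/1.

12/55

l's match ⇒ only the (l;m) 3-j factors differ between A and B.
A: triangle coeff Δ(6,5,5) = 1/28588560; Σ_t [0,3]: t=0:+1/155520 t=1:−1/23040 t=2:+1/34560 t=3:−1/622080 = -1/103680; (3j)²=9/2431 [(6 5 5; 3 -2 -1)], sign=-1
B: triangle coeff Δ(6,5,5) = 1/28588560; Σ_t [5,5]: t=5:−1/2073600 = -1/2073600; (3j)²=15/884 [(6 5 5; -5 0 5)], sign=-1
I_A²/I_B² = (9/2431)/(15/884) = 12/55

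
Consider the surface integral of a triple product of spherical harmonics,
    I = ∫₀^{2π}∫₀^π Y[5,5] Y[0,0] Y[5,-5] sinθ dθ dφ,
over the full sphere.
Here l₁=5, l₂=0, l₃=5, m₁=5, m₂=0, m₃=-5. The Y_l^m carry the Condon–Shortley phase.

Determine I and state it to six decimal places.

-0.282095

Checks pass: Σm=0; 10 even; l₃=5∈[5,5].
(2·5+1)(2·0+1)(2·5+1) = 121
Δ: 0! 10! 0! / 11! → 1/11
sum: t=0:+1/14400 = 1/14400
3j²(5 0 5; 0 0 0) = Δ·Π!·Σ² = 1/11  (sign -1)
sum: t=0:+1/3628800 = 1/3628800
3j²(5 0 5; 5 0 -5) = Δ·Π!·Σ² = 1/11  (sign +1)
combine: 4πI² = 121·1/11·1/11 = 1/1
take √, sign -1: I = -0.28209479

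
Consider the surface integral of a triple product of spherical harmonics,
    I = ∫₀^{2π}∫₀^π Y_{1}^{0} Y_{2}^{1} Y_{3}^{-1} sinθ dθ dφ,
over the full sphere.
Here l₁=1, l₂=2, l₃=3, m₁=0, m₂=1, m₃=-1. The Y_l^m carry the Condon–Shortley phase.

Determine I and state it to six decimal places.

m-sum 0 ✓  L=6 even ✓  1≤3≤3 ✓
Π(2lᵢ+1) = 3×5×7 = 105
triangle coeff Δ(1,2,3) = 1/105
Σ_t [0,0]: t=0:+1/4 = 1/4
(3j)²=3/35 [(1 2 3; 0 0 0)], sign=-1
Σ_t [0,0]: t=0:+1/6 = 1/6
(3j)²=8/105 [(1 2 3; 0 1 -1)], sign=+1
⇒ 4πI² = 24/35
I = (-1)√(24/35/(4π)) = -0.23359668

-0.233597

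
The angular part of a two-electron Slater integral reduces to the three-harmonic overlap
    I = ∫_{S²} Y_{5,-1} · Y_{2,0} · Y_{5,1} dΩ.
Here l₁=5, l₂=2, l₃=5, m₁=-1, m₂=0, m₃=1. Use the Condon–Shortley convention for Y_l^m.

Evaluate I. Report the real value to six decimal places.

Rules hold: Σm=0, L=12 even, 3≤5≤7.
N = 11·5·11 = 605
Δ = 2!·8!·2!/13! = 1/38610
Racah Σ t=0..2: t=0:+1/2880 t=1:−1/576 t=2:+1/2880 = -1/960
⇒ 3j(5 2 5; 0 0 0)² = 10/429, sgn +1
Racah Σ t=0..2: t=0:+1/5760 t=1:−1/720 t=2:+1/2304 = -1/1280
⇒ 3j(5 2 5; -1 0 1)² = 27/1430, sgn -1
4πI² = N·(3j₀)²·(3jₘ)² = 45/169
I = -1·√(0.266272/4π) = -0.14556534

-0.145565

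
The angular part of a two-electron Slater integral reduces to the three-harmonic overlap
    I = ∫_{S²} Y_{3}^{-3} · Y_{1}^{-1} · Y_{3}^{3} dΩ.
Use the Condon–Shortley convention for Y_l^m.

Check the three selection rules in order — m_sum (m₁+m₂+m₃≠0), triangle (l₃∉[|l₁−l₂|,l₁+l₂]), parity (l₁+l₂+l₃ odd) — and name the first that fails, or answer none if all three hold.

m_sum

azimuthal sum: -3 − 1 + 3 = -1  ✗
2 ≤ 3 ≤ 4 (triangle on l)
L = 3 + 1 + 3 = 7 (odd)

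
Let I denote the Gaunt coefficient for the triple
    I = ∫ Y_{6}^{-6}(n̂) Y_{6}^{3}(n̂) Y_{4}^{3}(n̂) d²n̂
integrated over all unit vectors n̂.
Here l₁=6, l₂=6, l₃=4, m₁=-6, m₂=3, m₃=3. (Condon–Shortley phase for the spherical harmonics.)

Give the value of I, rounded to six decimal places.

Checks pass: Σm=0; 16 even; l₃=4∈[0,12].
(2·6+1)(2·6+1)(2·4+1) = 1521
Δ: 8! 4! 4! / 17! → 1/15315300
sum: t=2:+1/829440 t=3:−1/25920 t=4:+1/9216 t=5:−1/25920 t=6:+1/829440 = 7/207360
3j²(6 6 4; 0 0 0) = Δ·Π!·Σ² = 28/2431  (sign +1)
sum: t=8:+1/5806080 = 1/5806080
3j²(6 6 4; -6 3 3) = Δ·Π!·Σ² = 9/884  (sign -1)
combine: 4πI² = 1521·28/2431·9/884 = 567/3179
take √, sign -1: I = -0.11913554

-0.119136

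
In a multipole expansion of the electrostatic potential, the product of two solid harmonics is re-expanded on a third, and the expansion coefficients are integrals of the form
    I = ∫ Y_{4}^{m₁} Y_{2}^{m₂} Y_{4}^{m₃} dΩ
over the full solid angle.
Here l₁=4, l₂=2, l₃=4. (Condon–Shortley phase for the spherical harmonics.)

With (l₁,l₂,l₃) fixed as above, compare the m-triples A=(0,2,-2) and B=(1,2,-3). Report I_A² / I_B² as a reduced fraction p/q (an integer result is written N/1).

l's match ⇒ only the (l;m) 3-j factors differ between A and B.
A: triangle coeff Δ(4,2,4) = 1/13860; Σ_t [2,2]: t=2:+1/192 = 1/192; (3j)²=3/77 [(4 2 4; 0 2 -2)], sign=+1
B: triangle coeff Δ(4,2,4) = 1/13860; Σ_t [2,2]: t=2:+1/480 = 1/480; (3j)²=3/110 [(4 2 4; 1 2 -3)], sign=-1
I_A²/I_B² = (3/77)/(3/110) = 10/7

10/7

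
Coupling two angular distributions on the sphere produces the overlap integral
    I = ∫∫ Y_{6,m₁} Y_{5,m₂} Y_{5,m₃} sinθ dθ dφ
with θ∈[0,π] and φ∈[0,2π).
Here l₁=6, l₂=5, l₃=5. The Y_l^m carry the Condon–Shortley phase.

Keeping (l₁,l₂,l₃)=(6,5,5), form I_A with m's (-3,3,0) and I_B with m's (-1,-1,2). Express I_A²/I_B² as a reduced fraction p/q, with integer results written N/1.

625/512

Same 6,5,5: normalisation and zero-m 3j drop out of the ratio.
A: Δ: 6! 6! 4! / 17! → 1/28588560; sum: t=4:+1/138240 t=5:−1/34560 t=6:+1/103680 = -1/82944; 3j²(6 5 5; -3 3 0) = Δ·Π!·Σ² = 125/9724  (sign +1)
B: Δ: 6! 6! 4! / 17! → 1/28588560; sum: t=1:−1/518400 t=2:+1/23040 t=3:−1/10368 t=4:+1/41472 = -1/32400; 3j²(6 5 5; -1 -1 2) = Δ·Π!·Σ² = 128/12155  (sign +1)
I_A²/I_B² = (125/9724)/(128/12155) = 625/512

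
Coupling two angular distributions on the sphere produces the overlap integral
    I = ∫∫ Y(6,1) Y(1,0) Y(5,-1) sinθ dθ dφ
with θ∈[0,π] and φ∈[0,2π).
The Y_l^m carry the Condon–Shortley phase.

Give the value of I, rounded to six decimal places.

Checks pass: Σm=0; 12 even; l₃=5∈[5,7].
(2·6+1)(2·1+1)(2·5+1) = 429
Δ: 2! 10! 0! / 13! → 1/858
sum: t=1:−1/14400 = -1/14400
3j²(6 1 5; 0 0 0) = Δ·Π!·Σ² = 6/143  (sign +1)
sum: t=1:−1/17280 = -1/17280
3j²(6 1 5; 1 0 -1) = Δ·Π!·Σ² = 35/858  (sign -1)
combine: 4πI² = 429·6/143·35/858 = 105/143
take √, sign -1: I = -0.24172507

-0.241725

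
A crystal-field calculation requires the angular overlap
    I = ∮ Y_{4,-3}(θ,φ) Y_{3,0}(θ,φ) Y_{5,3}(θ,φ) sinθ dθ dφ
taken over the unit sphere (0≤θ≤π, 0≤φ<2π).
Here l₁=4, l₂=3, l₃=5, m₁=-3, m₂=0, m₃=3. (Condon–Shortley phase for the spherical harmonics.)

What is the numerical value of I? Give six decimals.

m-sum 0 ✓  L=12 even ✓  1≤5≤7 ✓
Π(2lᵢ+1) = 9×7×11 = 693
triangle coeff Δ(4,3,5) = 1/180180
Σ_t [0,2]: t=0:+1/576 t=1:−1/144 t=2:+1/576 = -1/288
(3j)²=20/1001 [(4 3 5; 0 0 0)], sign=+1
Σ_t [1,2]: t=1:−1/2880 t=2:+1/1440 = 1/2880
(3j)²=7/715 [(4 3 5; -3 0 3)], sign=+1
⇒ 4πI² = 252/1859
I = (+1)√(252/1859/(4π)) = 0.10386175

0.103862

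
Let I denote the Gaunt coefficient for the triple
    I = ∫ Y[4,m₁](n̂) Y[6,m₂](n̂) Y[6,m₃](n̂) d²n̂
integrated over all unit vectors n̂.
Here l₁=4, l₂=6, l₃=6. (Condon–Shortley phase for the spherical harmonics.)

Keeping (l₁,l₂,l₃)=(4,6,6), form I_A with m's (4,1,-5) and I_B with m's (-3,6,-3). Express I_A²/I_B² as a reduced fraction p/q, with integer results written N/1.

l's match ⇒ only the (l;m) 3-j factors differ between A and B.
A: triangle coeff Δ(4,6,6) = 1/15315300; Σ_t [0,0]: t=0:+1/2903040 = 1/2903040; (3j)²=5/663 [(4 6 6; 4 1 -5)], sign=-1
B: triangle coeff Δ(4,6,6) = 1/15315300; Σ_t [4,4]: t=4:+1/5806080 = 1/5806080; (3j)²=9/884 [(4 6 6; -3 6 -3)], sign=-1
I_A²/I_B² = (5/663)/(9/884) = 20/27

20/27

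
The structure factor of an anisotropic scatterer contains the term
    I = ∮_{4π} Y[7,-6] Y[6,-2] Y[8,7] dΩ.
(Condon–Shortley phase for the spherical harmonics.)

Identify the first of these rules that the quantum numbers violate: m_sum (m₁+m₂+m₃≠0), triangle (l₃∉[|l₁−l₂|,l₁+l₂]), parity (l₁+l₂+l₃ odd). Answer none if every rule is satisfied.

m_sum

m₁+m₂+m₃ = -6 − 2 + 7 = -1  ✗
triangle: |7−6|=1 ≤ l₃=8 ≤ 7+6=13
parity: l₁+l₂+l₃ = 21 is odd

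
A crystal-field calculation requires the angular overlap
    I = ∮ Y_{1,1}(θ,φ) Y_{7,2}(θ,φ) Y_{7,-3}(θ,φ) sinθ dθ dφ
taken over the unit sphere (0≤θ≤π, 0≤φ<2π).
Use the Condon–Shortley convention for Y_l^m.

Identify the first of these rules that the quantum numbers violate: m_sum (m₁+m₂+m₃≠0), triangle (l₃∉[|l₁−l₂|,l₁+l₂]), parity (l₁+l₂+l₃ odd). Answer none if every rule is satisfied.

parity

Σmᵢ = 0  ✓
l₃∈[|l₁−l₂|,l₁+l₂]=[6,8], have l₃=7  ✓
Σlᵢ = 15 ⇒ odd  ✗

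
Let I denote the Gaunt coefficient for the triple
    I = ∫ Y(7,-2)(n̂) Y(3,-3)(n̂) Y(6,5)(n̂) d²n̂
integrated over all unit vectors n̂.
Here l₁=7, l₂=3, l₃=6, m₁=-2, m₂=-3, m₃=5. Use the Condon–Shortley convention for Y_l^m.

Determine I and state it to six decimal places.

-0.055070

Rules hold: Σm=0, L=16 even, 4≤6≤10.
N = 15·7·13 = 1365
Δ = 4!·10!·2!/17! = 1/2042040
Racah Σ t=1..3: t=1:−1/207360 t=2:+1/57600 t=3:−1/207360 = 1/129600
⇒ 3j(7 3 6; 0 0 0)² = 168/12155, sgn +1
Racah Σ t=0..0: t=0:+1/17418240 = 1/17418240
⇒ 3j(7 3 6; -2 -3 5)² = 25/12376, sgn -1
4πI² = N·(3j₀)²·(3jₘ)² = 1575/41327
I = -1·√(0.0381107/4π) = -0.05507042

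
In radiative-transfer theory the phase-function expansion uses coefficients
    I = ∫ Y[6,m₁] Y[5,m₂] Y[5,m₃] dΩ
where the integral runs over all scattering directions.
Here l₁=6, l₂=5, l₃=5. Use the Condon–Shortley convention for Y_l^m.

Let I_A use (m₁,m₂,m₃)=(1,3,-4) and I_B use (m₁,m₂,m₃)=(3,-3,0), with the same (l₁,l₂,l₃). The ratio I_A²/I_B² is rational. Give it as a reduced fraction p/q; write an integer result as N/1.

847/625

Same 6,5,5: normalisation and zero-m 3j drop out of the ratio.
A: Δ: 6! 6! 4! / 17! → 1/28588560; sum: t=4:+1/138240 t=5:−1/518400 = 11/2073600; 3j²(6 5 5; 1 3 -4) = Δ·Π!·Σ² = 77/4420  (sign -1)
B: Δ: 6! 6! 4! / 17! → 1/28588560; sum: t=0:+1/103680 t=1:−1/34560 t=2:+1/138240 = -1/82944; 3j²(6 5 5; 3 -3 0) = Δ·Π!·Σ² = 125/9724  (sign +1)
I_A²/I_B² = (77/4420)/(125/9724) = 847/625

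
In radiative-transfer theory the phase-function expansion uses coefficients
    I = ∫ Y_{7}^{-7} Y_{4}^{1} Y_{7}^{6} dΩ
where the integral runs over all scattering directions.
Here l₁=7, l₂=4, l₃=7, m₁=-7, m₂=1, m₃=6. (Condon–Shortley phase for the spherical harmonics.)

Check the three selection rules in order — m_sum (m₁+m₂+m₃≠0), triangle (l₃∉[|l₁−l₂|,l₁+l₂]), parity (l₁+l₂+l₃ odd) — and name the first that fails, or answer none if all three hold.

none

azimuthal sum: -7 + 1 + 6 = 0  ✓
3 ≤ 7 ≤ 11 (triangle on l)  ✓
L = 7 + 4 + 7 = 18 (even)  ✓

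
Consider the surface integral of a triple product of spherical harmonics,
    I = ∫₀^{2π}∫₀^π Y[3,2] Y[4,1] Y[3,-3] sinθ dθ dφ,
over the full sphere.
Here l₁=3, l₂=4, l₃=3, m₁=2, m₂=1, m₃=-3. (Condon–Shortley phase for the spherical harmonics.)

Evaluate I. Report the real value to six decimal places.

m-sum 0 ✓  L=10 even ✓  1≤3≤7 ✓
Π(2lᵢ+1) = 7×9×7 = 441
triangle coeff Δ(3,4,3) = 1/34650
Σ_t [1,3]: t=1:−1/72 t=2:+1/16 t=3:−1/72 = 5/144
(3j)²=2/77 [(3 4 3; 0 0 0)], sign=-1
Σ_t [1,1]: t=1:−1/288 = -1/288
(3j)²=5/231 [(3 4 3; 2 1 -3)], sign=-1
⇒ 4πI² = 30/121
I = (+1)√(30/121/(4π)) = 0.14046335

0.140463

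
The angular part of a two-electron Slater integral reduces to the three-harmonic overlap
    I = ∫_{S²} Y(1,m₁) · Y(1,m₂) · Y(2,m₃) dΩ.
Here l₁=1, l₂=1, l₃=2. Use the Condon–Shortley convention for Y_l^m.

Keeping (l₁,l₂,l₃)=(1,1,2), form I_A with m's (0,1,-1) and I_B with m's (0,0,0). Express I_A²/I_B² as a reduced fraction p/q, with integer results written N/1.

Shared (l₁,l₂,l₃)=(1,1,2): N and (l;000)² cancel in I_A²/I_B².
A: Δ = 0!·2!·2!/5! = 1/30; Racah Σ t=0..0: t=0:+1/2 = 1/2; ⇒ 3j(1 1 2; 0 1 -1)² = 1/10, sgn -1
B: Δ = 0!·2!·2!/5! = 1/30; Racah Σ t=0..0: t=0:+1/1 = 1/1; ⇒ 3j(1 1 2; 0 0 0)² = 2/15, sgn +1
I_A²/I_B² = (1/10)/(2/15) = 3/4

3/4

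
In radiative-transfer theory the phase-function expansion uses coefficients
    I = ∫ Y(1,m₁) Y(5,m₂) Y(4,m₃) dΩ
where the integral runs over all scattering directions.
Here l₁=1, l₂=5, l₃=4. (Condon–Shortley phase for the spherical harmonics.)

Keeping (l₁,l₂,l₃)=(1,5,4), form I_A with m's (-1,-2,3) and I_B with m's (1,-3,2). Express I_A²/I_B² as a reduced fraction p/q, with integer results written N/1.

3/28

Shared (l₁,l₂,l₃)=(1,5,4): N and (l;000)² cancel in I_A²/I_B².
A: Δ = 2!·0!·8!/11! = 1/495; Racah Σ t=2..2: t=2:+1/10080 = 1/10080; ⇒ 3j(1 5 4; -1 -2 3)² = 1/165, sgn -1
B: Δ = 2!·0!·8!/11! = 1/495; Racah Σ t=0..0: t=0:+1/2880 = 1/2880; ⇒ 3j(1 5 4; 1 -3 2)² = 28/495, sgn +1
I_A²/I_B² = (1/165)/(28/495) = 3/28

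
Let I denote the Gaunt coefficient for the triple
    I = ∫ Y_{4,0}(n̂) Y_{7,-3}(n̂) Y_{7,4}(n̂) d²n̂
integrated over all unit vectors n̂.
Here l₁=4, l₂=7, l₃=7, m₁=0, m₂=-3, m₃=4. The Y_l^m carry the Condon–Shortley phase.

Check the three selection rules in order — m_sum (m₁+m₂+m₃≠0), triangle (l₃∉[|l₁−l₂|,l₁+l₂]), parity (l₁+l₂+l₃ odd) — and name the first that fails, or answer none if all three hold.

azimuthal sum: 0 − 3 + 4 = 1  ✗
3 ≤ 7 ≤ 11 (triangle on l)
L = 4 + 7 + 7 = 18 (even)

m_sum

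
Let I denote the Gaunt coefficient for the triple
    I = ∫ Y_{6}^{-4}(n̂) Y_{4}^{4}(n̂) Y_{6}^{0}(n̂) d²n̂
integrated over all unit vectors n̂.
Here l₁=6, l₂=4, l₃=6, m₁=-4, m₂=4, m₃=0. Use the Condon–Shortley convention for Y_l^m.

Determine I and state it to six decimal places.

m-sum 0 ✓  L=16 even ✓  2≤6≤10 ✓
Π(2lᵢ+1) = 13×9×13 = 1521
triangle coeff Δ(6,4,6) = 1/15315300
Σ_t [0,4]: t=0:+1/829440 t=1:−1/25920 t=2:+1/9216 t=3:−1/25920 t=4:+1/829440 = 7/207360
(3j)²=28/2431 [(6 4 6; 0 0 0)], sign=+1
Σ_t [4,4]: t=4:+1/829440 = 1/829440
(3j)²=35/2431 [(6 4 6; -4 4 0)], sign=+1
⇒ 4πI² = 8820/34969
I = (+1)√(8820/34969/(4π)) = 0.14167322

0.141673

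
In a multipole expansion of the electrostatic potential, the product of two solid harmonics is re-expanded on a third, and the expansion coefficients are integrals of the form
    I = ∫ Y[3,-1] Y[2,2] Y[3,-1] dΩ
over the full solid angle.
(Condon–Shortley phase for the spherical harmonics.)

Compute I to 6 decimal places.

0.206013

Checks pass: Σm=0; 8 even; l₃=3∈[1,5].
(2·3+1)(2·2+1)(2·3+1) = 245
Δ: 2! 4! 2! / 9! → 1/3780
sum: t=0:+1/24 t=1:−1/4 t=2:+1/24 = -1/6
3j²(3 2 3; 0 0 0) = Δ·Π!·Σ² = 4/105  (sign +1)
sum: t=2:+1/16 = 1/16
3j²(3 2 3; -1 2 -1) = Δ·Π!·Σ² = 2/35  (sign +1)
combine: 4πI² = 245·4/105·2/35 = 8/15
take √, sign +1: I = 0.20601291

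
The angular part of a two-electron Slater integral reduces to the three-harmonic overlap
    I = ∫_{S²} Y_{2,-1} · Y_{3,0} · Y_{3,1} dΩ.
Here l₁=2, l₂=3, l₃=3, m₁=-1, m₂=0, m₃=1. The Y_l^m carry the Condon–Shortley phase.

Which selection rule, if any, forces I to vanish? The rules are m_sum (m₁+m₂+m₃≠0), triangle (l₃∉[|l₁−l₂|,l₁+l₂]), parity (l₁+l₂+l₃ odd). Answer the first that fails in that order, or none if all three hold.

Σmᵢ = 0  ✓
l₃∈[|l₁−l₂|,l₁+l₂]=[1,5], have l₃=3  ✓
Σlᵢ = 8 ⇒ even  ✓

none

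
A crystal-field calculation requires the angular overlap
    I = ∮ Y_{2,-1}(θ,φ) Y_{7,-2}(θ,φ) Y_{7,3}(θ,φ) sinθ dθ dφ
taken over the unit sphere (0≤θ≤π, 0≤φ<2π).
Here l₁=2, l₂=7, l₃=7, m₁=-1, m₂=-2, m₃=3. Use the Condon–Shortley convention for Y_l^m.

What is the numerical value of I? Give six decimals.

Checks pass: Σm=0; 16 even; l₃=7∈[5,9].
(2·2+1)(2·7+1)(2·7+1) = 1125
Δ: 2! 2! 12! / 17! → 1/185640
sum: t=0:+1/2419200 t=1:−1/518400 t=2:+1/2419200 = -1/907200
3j²(2 7 7; 0 0 0) = Δ·Π!·Σ² = 56/3315  (sign +1)
sum: t=1:−1/1935360 t=2:+1/4354560 = -1/3483648
3j²(2 7 7; -1 -2 3) = Δ·Π!·Σ² = 125/12376  (sign -1)
combine: 4πI² = 1125·56/3315·125/12376 = 9375/48841
take √, sign -1: I = -0.12359145

-0.123591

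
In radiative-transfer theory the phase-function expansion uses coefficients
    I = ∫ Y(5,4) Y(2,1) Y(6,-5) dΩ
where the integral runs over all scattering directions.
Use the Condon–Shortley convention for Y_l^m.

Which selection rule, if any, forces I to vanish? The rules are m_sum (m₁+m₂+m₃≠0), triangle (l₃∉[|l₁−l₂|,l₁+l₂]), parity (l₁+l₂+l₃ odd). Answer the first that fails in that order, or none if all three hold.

parity

Σmᵢ = 0  ✓
l₃∈[|l₁−l₂|,l₁+l₂]=[3,7], have l₃=6  ✓
Σlᵢ = 13 ⇒ odd  ✗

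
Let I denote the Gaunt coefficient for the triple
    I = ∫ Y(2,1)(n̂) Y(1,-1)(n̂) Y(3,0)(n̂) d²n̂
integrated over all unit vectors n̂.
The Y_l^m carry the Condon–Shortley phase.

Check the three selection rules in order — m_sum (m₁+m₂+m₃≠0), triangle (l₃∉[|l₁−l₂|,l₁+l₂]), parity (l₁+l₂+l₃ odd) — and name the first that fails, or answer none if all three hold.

none

azimuthal sum: 1 − 1 + 0 = 0  ✓
1 ≤ 3 ≤ 3 (triangle on l)  ✓
L = 2 + 1 + 3 = 6 (even)  ✓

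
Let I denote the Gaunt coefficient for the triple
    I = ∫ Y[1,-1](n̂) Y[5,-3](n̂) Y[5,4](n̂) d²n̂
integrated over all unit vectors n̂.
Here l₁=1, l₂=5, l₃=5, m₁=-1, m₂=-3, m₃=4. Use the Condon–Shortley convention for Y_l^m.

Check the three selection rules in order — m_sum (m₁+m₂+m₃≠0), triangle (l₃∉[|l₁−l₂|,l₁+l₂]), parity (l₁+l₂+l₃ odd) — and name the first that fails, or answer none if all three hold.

parity

m₁+m₂+m₃ = -1 − 3 + 4 = 0  ✓
triangle: |1−5|=4 ≤ l₃=5 ≤ 1+5=6  ✓
parity: l₁+l₂+l₃ = 11 is odd  ✗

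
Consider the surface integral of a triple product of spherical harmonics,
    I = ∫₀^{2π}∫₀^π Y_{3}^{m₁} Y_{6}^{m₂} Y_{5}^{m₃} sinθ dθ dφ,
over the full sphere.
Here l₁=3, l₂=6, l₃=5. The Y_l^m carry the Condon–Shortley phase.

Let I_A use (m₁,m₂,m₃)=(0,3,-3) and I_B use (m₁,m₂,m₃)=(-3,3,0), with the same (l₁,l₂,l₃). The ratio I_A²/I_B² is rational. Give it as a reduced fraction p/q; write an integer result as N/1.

1/28

Same 3,6,5: normalisation and zero-m 3j drop out of the ratio.
A: Δ: 4! 2! 8! / 15! → 1/675675; sum: t=1:−1/483840 t=2:+1/20160 t=3:−1/17280 = -1/96768; 3j²(3 6 5; 0 3 -3) = Δ·Π!·Σ² = 1/1001  (sign -1)
B: Δ: 4! 2! 8! / 15! → 1/675675; sum: t=4:+1/34560 = 1/34560; 3j²(3 6 5; -3 3 0) = Δ·Π!·Σ² = 4/143  (sign -1)
I_A²/I_B² = (1/1001)/(4/143) = 1/28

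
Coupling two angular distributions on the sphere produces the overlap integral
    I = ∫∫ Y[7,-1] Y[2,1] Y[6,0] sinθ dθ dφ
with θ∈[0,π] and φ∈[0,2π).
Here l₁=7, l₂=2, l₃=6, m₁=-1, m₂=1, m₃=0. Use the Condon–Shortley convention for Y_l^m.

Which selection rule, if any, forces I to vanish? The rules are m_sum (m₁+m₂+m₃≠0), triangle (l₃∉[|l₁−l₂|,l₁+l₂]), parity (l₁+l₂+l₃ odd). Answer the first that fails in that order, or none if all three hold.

Σmᵢ = 0  ✓
l₃∈[|l₁−l₂|,l₁+l₂]=[5,9], have l₃=6  ✓
Σlᵢ = 15 ⇒ odd  ✗

parity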